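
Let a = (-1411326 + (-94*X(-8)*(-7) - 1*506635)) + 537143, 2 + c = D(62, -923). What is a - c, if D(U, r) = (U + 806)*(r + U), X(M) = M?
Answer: -638732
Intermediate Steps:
D(U, r) = (806 + U)*(U + r)
c = -747350 (c = -2 + (62² + 806*62 + 806*(-923) + 62*(-923)) = -2 + (3844 + 49972 - 743938 - 57226) = -2 - 747348 = -747350)
a = -1386082 (a = (-1411326 + (-94*(-8)*(-7) - 1*506635)) + 537143 = (-1411326 + (752*(-7) - 506635)) + 537143 = (-1411326 + (-5264 - 506635)) + 537143 = (-1411326 - 511899) + 537143 = -1923225 + 537143 = -1386082)
a - c = -1386082 - 1*(-747350) = -1386082 + 747350 = -638732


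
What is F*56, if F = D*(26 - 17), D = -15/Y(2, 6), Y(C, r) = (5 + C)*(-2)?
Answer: 540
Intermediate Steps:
Y(C, r) = -10 - 2*C
D = 15/14 (D = -15/(-10 - 2*2) = -15/(-10 - 4) = -15/(-14) = -15*(-1/14) = 15/14 ≈ 1.0714)
F = 135/14 (F = 15*(26 - 17)/14 = (15/14)*9 = 135/14 ≈ 9.6429)
F*56 = (135/14)*56 = 540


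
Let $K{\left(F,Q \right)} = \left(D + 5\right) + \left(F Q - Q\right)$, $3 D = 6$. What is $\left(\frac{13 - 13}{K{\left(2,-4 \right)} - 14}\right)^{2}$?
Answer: $0$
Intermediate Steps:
$D = 2$ ($D = \frac{1}{3} \cdot 6 = 2$)
$K{\left(F,Q \right)} = 7 - Q + F Q$ ($K{\left(F,Q \right)} = \left(2 + 5\right) + \left(F Q - Q\right) = 7 + \left(- Q + F Q\right) = 7 - Q + F Q$)
$\left(\frac{13 - 13}{K{\left(2,-4 \right)} - 14}\right)^{2} = \left(\frac{13 - 13}{\left(7 - -4 + 2 \left(-4\right)\right) - 14}\right)^{2} = \left(\frac{0}{\left(7 + 4 - 8\right) - 14}\right)^{2} = \left(\frac{0}{3 - 14}\right)^{2} = \left(\frac{0}{-11}\right)^{2} = \left(0 \left(- \frac{1}{11}\right)\right)^{2} = 0^{2} = 0$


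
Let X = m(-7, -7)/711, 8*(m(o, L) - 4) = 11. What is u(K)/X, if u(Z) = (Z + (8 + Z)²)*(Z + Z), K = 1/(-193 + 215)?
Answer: 44581122/57233 ≈ 778.94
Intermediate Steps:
m(o, L) = 43/8 (m(o, L) = 4 + (⅛)*11 = 4 + 11/8 = 43/8)
K = 1/22 ≈ 0.045455
u(Z) = 2*Z*(Z + (8 + Z)²) (u(Z) = (Z + (8 + Z)²)*(2*Z) = 2*Z*(Z + (8 + Z)²))
X = 43/5688 (X = (43/8)/711 = (43/8)*(1/711) = 43/5688 ≈ 0.0075598)
u(K)/X = (2*(1/22)*(1/22 + (8 + 1/22)²))/(43/5688) = (2*(1/22)*(1/22 + (177/22)²))*(5688/43) = (2*(1/22)*(1/22 + 31329/484))*(5688/43) = (2*(1/22)*(31351/484))*(5688/43) = (31351/5324)*(5688/43) = 44581122/57233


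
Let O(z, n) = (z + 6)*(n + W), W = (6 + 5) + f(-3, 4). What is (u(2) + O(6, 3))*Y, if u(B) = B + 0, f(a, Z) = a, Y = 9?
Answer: 1206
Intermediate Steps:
W = 8 (W = (6 + 5) - 3 = 11 - 3 = 8)
O(z, n) = (6 + z)*(8 + n) (O(z, n) = (z + 6)*(n + 8) = (6 + z)*(8 + n))
u(B) = B
(u(2) + O(6, 3))*Y = (2 + (48 + 6*3 + 8*6 + 3*6))*9 = (2 + (48 + 18 + 48 + 18))*9 = (2 + 132)*9 = 134*9 = 1206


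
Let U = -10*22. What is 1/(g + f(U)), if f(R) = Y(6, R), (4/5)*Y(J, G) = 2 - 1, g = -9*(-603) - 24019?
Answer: -4/74363 ≈ -5.3790e-5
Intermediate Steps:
g = -18592 (g = 5427 - 24019 = -18592)
U = -220
Y(J, G) = 5/4 (Y(J, G) = 5*(2 - 1)/4 = (5/4)*1 = 5/4)
f(R) = 5/4
1/(g + f(U)) = 1/(-18592 + 5/4) = 1/(-74363/4) = -4/74363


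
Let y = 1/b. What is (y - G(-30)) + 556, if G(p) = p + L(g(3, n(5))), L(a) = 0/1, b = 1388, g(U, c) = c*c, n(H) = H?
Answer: 813369/1388 ≈ 586.00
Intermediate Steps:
g(U, c) = c²
L(a) = 0 (L(a) = 0*1 = 0)
G(p) = p (G(p) = p + 0 = p)
y = 1/1388 ≈ 0.00072046
(y - G(-30)) + 556 = (1/1388 - 1*(-30)) + 556 = (1/1388 + 30) + 556 = 41641/1388 + 556 = 813369/1388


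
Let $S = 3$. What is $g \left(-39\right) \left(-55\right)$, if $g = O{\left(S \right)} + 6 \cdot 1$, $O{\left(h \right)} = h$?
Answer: $19305$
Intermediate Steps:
$g = 9$ ($g = 3 + 6 \cdot 1 = 3 + 6 = 9$)
$g \left(-39\right) \left(-55\right) = 9 \left(-39\right) \left(-55\right) = \left(-351\right) \left(-55\right) = 19305$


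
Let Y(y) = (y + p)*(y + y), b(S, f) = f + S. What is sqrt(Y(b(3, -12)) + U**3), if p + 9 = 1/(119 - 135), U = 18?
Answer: 3*sqrt(10946)/4 ≈ 78.467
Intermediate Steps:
b(S, f) = S + f
p = -145/16 (p = -9 + 1/(119 - 135) = -9 + 1/(-16) = -9 - 1/16 = -145/16 ≈ -9.0625)
Y(y) = 2*y*(-145/16 + y) (Y(y) = (y - 145/16)*(y + y) = (-145/16 + y)*(2*y) = 2*y*(-145/16 + y))
sqrt(Y(b(3, -12)) + U**3) = sqrt((3 - 12)*(-145 + 16*(3 - 12))/8 + 18**3) = sqrt((1/8)*(-9)*(-145 + 16*(-9)) + 5832) = sqrt((1/8)*(-9)*(-145 - 144) + 5832) = sqrt((1/8)*(-9)*(-289) + 5832) = sqrt(2601/8 + 5832) = sqrt(49257/8) = 3*sqrt(10946)/4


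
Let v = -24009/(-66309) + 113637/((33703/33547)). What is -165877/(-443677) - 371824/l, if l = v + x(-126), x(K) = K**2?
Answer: -53476716814641760431/21315911366217231985 ≈ -2.5088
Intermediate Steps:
v = 84260893968326/744937409 (v = -24009*(-1/66309) + 113637/((33703*(1/33547))) = 8003/22103 + 113637/(33703/33547) = 8003/22103 + 113637*(33547/33703) = 8003/22103 + 3812180439/33703 = 84260893968326/744937409 ≈ 1.1311e+5)
l = 96087520273610/744937409 (l = 84260893968326/744937409 + (-126)**2 = 84260893968326/744937409 + 15876 = 96087520273610/744937409 ≈ 1.2899e+5)
-165877/(-443677) - 371824/l = -165877/(-443677) - 371824/96087520273610/744937409 = -165877*(-1/443677) - 371824*744937409/96087520273610 = 165877/443677 - 138492803582008/48043760136805 = -53476716814641760431/21315911366217231985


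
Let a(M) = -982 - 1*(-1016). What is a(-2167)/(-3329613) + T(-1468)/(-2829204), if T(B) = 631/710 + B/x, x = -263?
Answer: -348969130843/27921038642584920 ≈ -1.2498e-5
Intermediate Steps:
a(M) = 34 (a(M) = -982 + 1016 = 34)
T(B) = 631/710 - B/263 (T(B) = 631/710 + B/(-263) = 631*(1/710) + B*(-1/263) = 631/710 - B/263)
a(-2167)/(-3329613) + T(-1468)/(-2829204) = 34/(-3329613) + (631/710 - 1/263*(-1468))/(-2829204) = 34*(-1/3329613) + (631/710 + 1468/263)*(-1/2829204) = -34/3329613 + (1208233/186730)*(-1/2829204) = -34/3329613 - 1208233/528297262920 = -348969130843/27921038642584920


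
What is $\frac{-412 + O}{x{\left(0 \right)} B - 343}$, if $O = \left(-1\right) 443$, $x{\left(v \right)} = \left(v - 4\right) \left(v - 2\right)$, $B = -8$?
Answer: $\frac{855}{407} \approx 2.1007$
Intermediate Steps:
$x{\left(v \right)} = \left(-4 + v\right) \left(-2 + v\right)$
$O = -443$
$\frac{-412 + O}{x{\left(0 \right)} B - 343} = \frac{-412 - 443}{\left(8 + 0^{2} - 0\right) \left(-8\right) - 343} = - \frac{855}{\left(8 + 0 + 0\right) \left(-8\right) - 343} = - \frac{855}{8 \left(-8\right) - 343} = - \frac{855}{-64 - 343} = - \frac{855}{-407} = \left(-855\right) \left(- \frac{1}{407}\right) = \frac{855}{407}$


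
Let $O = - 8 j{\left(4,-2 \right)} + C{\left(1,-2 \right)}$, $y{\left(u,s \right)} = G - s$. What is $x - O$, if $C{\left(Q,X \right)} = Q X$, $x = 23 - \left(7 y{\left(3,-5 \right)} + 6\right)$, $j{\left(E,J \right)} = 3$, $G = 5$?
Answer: $-27$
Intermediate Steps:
$y{\left(u,s \right)} = 5 - s$
$x = -53$ ($x = 23 - \left(7 \left(5 - -5\right) + 6\right) = 23 - \left(7 \left(5 + 5\right) + 6\right) = 23 - \left(7 \cdot 10 + 6\right) = 23 - \left(70 + 6\right) = 23 - 76 = -53$)
$O = -26$ ($O = \left(-8\right) 3 + 1 \left(-2\right) = -24 - 2 = -26$)
$x - O = -53 - -26 = -53 + 26 = -27$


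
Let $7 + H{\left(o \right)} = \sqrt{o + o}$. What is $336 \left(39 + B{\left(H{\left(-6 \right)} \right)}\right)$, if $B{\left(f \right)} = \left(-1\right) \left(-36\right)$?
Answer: $25200$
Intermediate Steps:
$H{\left(o \right)} = -7 + \sqrt{2} \sqrt{o}$ ($H{\left(o \right)} = -7 + \sqrt{o + o} = -7 + \sqrt{2 o} = -7 + \sqrt{2} \sqrt{o}$)
$B{\left(f \right)} = 36$
$336 \left(39 + B{\left(H{\left(-6 \right)} \right)}\right) = 336 \left(39 + 36\right) = 336 \cdot 75 = 25200$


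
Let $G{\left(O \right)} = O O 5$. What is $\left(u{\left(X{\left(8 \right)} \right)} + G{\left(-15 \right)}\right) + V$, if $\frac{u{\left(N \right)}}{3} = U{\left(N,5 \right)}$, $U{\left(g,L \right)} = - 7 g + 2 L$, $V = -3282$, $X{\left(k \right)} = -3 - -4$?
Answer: $-2148$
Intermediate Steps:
$X{\left(k \right)} = 1$ ($X{\left(k \right)} = -3 + 4 = 1$)
$u{\left(N \right)} = 30 - 21 N$ ($u{\left(N \right)} = 3 \left(- 7 N + 2 \cdot 5\right) = 3 \left(- 7 N + 10\right) = 3 \left(10 - 7 N\right) = 30 - 21 N$)
$G{\left(O \right)} = 5 O^{2}$ ($G{\left(O \right)} = O^{2} \cdot 5 = 5 O^{2}$)
$\left(u{\left(X{\left(8 \right)} \right)} + G{\left(-15 \right)}\right) + V = \left(\left(30 - 21\right) + 5 \left(-15\right)^{2}\right) - 3282 = \left(\left(30 - 21\right) + 5 \cdot 225\right) - 3282 = \left(9 + 1125\right) - 3282 = 1134 - 3282 = -2148$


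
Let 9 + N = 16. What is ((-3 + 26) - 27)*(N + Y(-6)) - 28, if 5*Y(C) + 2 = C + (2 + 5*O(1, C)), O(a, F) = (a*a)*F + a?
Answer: -156/5 ≈ -31.200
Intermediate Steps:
N = 7 (N = -9 + 16 = 7)
O(a, F) = a + F*a² (O(a, F) = a²*F + a = F*a² + a = a + F*a²)
Y(C) = 1 + 6*C/5 (Y(C) = -⅖ + (C + (2 + 5*(1*(1 + C*1))))/5 = -⅖ + (C + (2 + 5*(1*(1 + C))))/5 = -⅖ + (C + (2 + 5*(1 + C)))/5 = -⅖ + (C + (2 + (5 + 5*C)))/5 = -⅖ + (C + (7 + 5*C))/5 = -⅖ + (7 + 6*C)/5 = -⅖ + (7/5 + 6*C/5) = 1 + 6*C/5)
((-3 + 26) - 27)*(N + Y(-6)) - 28 = ((-3 + 26) - 27)*(7 + (1 + (6/5)*(-6))) - 28 = (23 - 27)*(7 + (1 - 36/5)) - 28 = -4*(7 - 31/5) - 28 = -4*⅘ - 28 = -16/5 - 28 = -156/5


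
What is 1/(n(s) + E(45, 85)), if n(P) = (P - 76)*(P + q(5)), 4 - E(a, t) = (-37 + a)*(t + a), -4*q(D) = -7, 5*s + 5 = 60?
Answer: -4/7459 ≈ -0.00053626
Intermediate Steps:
s = 11 (s = -1 + (⅕)*60 = -1 + 12 = 11)
q(D) = 7/4 (q(D) = -¼*(-7) = 7/4)
E(a, t) = 4 - (-37 + a)*(a + t) (E(a, t) = 4 - (-37 + a)*(t + a) = 4 - (-37 + a)*(a + t))
n(P) = (-76 + P)*(7/4 + P) (n(P) = (P - 76)*(P + 7/4) = (-76 + P)*(7/4 + P))
1/(n(s) + E(45, 85)) = 1/((-133 + 11² - 297/4*11) + (4 - 1*45² + 37*45 + 37*85 - 1*45*85)) = 1/((-133 + 121 - 3267/4) + (4 - 1*2025 + 1665 + 3145 - 3825)) = 1/(-3315/4 + (4 - 2025 + 1665 + 3145 - 3825)) = 1/(-3315/4 - 1036) = 1/(-7459/4) = -4/7459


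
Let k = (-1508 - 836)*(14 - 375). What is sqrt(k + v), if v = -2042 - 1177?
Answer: sqrt(842965) ≈ 918.13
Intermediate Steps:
k = 846184 (k = -2344*(-361) = 846184)
v = -3219
sqrt(k + v) = sqrt(846184 - 3219) = sqrt(842965)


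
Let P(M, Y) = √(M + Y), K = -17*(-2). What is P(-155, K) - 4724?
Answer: -4724 + 11*I ≈ -4724.0 + 11.0*I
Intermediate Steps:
K = 34
P(-155, K) - 4724 = √(-155 + 34) - 4724 = √(-121) - 4724 = 11*I - 4724 = -4724 + 11*I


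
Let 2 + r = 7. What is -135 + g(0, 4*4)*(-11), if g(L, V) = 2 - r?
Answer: -102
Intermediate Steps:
r = 5 (r = -2 + 7 = 5)
g(L, V) = -3 (g(L, V) = 2 - 1*5 = 2 - 5 = -3)
-135 + g(0, 4*4)*(-11) = -135 - 3*(-11) = -135 + 33 = -102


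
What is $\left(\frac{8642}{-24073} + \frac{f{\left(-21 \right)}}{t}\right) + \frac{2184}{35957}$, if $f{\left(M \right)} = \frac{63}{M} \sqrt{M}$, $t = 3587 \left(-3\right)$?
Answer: $- \frac{258164962}{865592861} + \frac{i \sqrt{21}}{3587} \approx -0.29825 + 0.0012776 i$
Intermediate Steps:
$t = -10761$
$f{\left(M \right)} = \frac{63}{\sqrt{M}}$
$\left(\frac{8642}{-24073} + \frac{f{\left(-21 \right)}}{t}\right) + \frac{2184}{35957} = \left(\frac{8642}{-24073} + \frac{63 \frac{1}{\sqrt{-21}}}{-10761}\right) + \frac{2184}{35957} = \left(8642 \left(- \frac{1}{24073}\right) + 63 \left(- \frac{i \sqrt{21}}{21}\right) \left(- \frac{1}{10761}\right)\right) + 2184 \cdot \frac{1}{35957} = \left(- \frac{8642}{24073} + - 3 i \sqrt{21} \left(- \frac{1}{10761}\right)\right) + \frac{2184}{35957} = \left(- \frac{8642}{24073} + \frac{i \sqrt{21}}{3587}\right) + \frac{2184}{35957} = - \frac{258164962}{865592861} + \frac{i \sqrt{21}}{3587}$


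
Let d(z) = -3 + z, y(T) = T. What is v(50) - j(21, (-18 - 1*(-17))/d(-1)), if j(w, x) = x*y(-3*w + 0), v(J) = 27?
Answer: 171/4 ≈ 42.750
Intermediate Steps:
j(w, x) = -3*w*x (j(w, x) = x*(-3*w + 0) = x*(-3*w) = -3*w*x)
v(50) - j(21, (-18 - 1*(-17))/d(-1)) = 27 - (-3)*21*(-18 - 1*(-17))/(-3 - 1) = 27 - (-3)*21*(-18 + 17)/(-4) = 27 - (-3)*21*(-1*(-¼)) = 27 - (-3)*21/4 = 27 - 1*(-63/4) = 27 + 63/4 = 171/4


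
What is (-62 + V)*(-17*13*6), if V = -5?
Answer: 88842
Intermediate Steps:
(-62 + V)*(-17*13*6) = (-62 - 5)*(-17*13*6) = -(-14807)*6 = -67*(-1326) = 88842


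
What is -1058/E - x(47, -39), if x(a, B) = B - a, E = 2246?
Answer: 96049/1123 ≈ 85.529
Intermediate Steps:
-1058/E - x(47, -39) = -1058/2246 - (-39 - 1*47) = -1058*1/2246 - (-39 - 47) = -529/1123 - 1*(-86) = -529/1123 + 86 = 96049/1123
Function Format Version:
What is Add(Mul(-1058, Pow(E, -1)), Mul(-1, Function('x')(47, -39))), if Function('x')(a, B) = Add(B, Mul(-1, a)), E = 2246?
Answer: Rational(96049, 1123) ≈ 85.529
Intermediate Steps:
Add(Mul(-1058, Pow(E, -1)), Mul(-1, Function('x')(47, -39))) = Add(Mul(-1058, Pow(2246, -1)), Mul(-1, Add(-39, Mul(-1, 47)))) = Add(Mul(-1058, Rational(1, 2246)), Mul(-1, Add(-39, -47))) = Add(Rational(-529, 1123), Mul(-1, -86)) = Add(Rational(-529, 1123), 86) = Rational(96049, 1123)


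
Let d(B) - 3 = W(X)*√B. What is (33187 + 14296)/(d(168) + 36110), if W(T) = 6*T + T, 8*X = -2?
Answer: 69989942/53230541 + 47483*√42/372613787 ≈ 1.3157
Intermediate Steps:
X = -¼ (X = (⅛)*(-2) = -¼ ≈ -0.25000)
W(T) = 7*T
d(B) = 3 - 7*√B/4 (d(B) = 3 + (7*(-¼))*√B = 3 - 7*√B/4)
(33187 + 14296)/(d(168) + 36110) = (33187 + 14296)/((3 - 7*√42/2) + 36110) = 47483/((3 - 7*√42/2) + 36110) = 47483/(36113 - 7*√42/2)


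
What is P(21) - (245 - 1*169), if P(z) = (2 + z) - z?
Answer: -74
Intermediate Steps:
P(z) = 2
P(21) - (245 - 1*169) = 2 - (245 - 1*169) = 2 - (245 - 169) = 2 - 1*76 = 2 - 76 = -74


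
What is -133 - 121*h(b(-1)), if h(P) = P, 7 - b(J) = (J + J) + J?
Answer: -1343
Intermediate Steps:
b(J) = 7 - 3*J (b(J) = 7 - ((J + J) + J) = 7 - (2*J + J) = 7 - 3*J)
-133 - 121*h(b(-1)) = -133 - 121*(7 - 3*(-1)) = -133 - 121*(7 + 3) = -133 - 121*10 = -133 - 1210 = -1343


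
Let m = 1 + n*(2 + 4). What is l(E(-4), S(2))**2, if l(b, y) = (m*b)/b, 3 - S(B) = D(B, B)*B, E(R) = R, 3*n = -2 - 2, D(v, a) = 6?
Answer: 49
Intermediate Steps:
n = -4/3 (n = (-2 - 2)/3 = (1/3)*(-4) = -4/3 ≈ -1.3333)
m = -7 (m = 1 - 4*(2 + 4)/3 = 1 - 4/3*6 = 1 - 8 = -7)
S(B) = 3 - 6*B
l(b, y) = -7 (l(b, y) = (-7*b)/b = -7)
l(E(-4), S(2))**2 = (-7)**2 = 49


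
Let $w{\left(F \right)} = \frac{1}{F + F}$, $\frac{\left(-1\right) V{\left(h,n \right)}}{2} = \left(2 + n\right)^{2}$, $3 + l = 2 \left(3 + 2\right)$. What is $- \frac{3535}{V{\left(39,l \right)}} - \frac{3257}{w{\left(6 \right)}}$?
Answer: $- \frac{6328073}{162} \approx -39062.0$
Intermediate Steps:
$l = 7$ ($l = -3 + 2 \left(3 + 2\right) = -3 + 2 \cdot 5 = -3 + 10 = 7$)
$V{\left(h,n \right)} = - 2 \left(2 + n\right)^{2}$
$w{\left(F \right)} = \frac{1}{2 F}$
$- \frac{3535}{V{\left(39,l \right)}} - \frac{3257}{w{\left(6 \right)}} = - \frac{3535}{\left(-2\right) \left(2 + 7\right)^{2}} - \frac{3257}{\frac{1}{2} \cdot \frac{1}{6}} = - \frac{3535}{\left(-2\right) 9^{2}} - \frac{3257}{\frac{1}{2} \cdot \frac{1}{6}} = - \frac{3535}{\left(-2\right) 81} - 3257 \frac{1}{\frac{1}{12}} = - \frac{3535}{-162} - 39084 = \left(-3535\right) \left(- \frac{1}{162}\right) - 39084 = \frac{3535}{162} - 39084 = - \frac{6328073}{162}$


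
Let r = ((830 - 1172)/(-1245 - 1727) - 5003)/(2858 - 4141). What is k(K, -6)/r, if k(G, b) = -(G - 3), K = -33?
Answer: 68635368/7434287 ≈ 9.2323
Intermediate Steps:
k(G, b) = 3 - G (k(G, b) = -(-3 + G) = 3 - G)
r = 7434287/1906538 (r = (-342/(-2972) - 5003)/(-1283) = (-342*(-1/2972) - 5003)*(-1/1283) = (171/1486 - 5003)*(-1/1283) = -7434287/1486*(-1/1283) = 7434287/1906538 ≈ 3.8994)
k(K, -6)/r = (3 - 1*(-33))/(7434287/1906538) = (3 + 33)*(1906538/7434287) = 36*(1906538/7434287) = 68635368/7434287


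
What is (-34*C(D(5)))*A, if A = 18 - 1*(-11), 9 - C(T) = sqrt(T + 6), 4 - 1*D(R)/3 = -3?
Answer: -8874 + 2958*sqrt(3) ≈ -3750.6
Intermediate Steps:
D(R) = 21 (D(R) = 12 - 3*(-3) = 12 + 9 = 21)
C(T) = 9 - sqrt(6 + T) (C(T) = 9 - sqrt(T + 6) = 9 - sqrt(6 + T))
A = 29 (A = 18 + 11 = 29)
(-34*C(D(5)))*A = -34*(9 - sqrt(6 + 21))*29 = -34*(9 - sqrt(27))*29 = -34*(9 - 3*sqrt(3))*29 = (-306 + 102*sqrt(3))*29 = -8874 + 2958*sqrt(3)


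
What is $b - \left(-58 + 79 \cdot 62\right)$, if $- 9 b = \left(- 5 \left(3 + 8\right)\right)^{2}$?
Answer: $- \frac{46585}{9} \approx -5176.1$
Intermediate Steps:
$b = - \frac{3025}{9}$ ($b = - \frac{\left(- 5 \left(3 + 8\right)\right)^{2}}{9} = - \frac{\left(\left(-5\right) 11\right)^{2}}{9} = - \frac{\left(-55\right)^{2}}{9} = \left(- \frac{1}{9}\right) 3025 = - \frac{3025}{9} \approx -336.11$)
$b - \left(-58 + 79 \cdot 62\right) = - \frac{3025}{9} - \left(-58 + 79 \cdot 62\right) = - \frac{3025}{9} - \left(-58 + 4898\right) = - \frac{3025}{9} - 4840 = - \frac{46585}{9}$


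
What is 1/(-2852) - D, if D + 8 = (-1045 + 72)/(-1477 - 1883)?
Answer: 2638693/342240 ≈ 7.7101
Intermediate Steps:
D = -3701/480 (D = -8 + (-1045 + 72)/(-1477 - 1883) = -8 - 973/(-3360) = -8 - 973*(-1/3360) = -8 + 139/480 = -3701/480 ≈ -7.7104)
1/(-2852) - D = 1/(-2852) - 1*(-3701/480) = -1/2852 + 3701/480 = 2638693/342240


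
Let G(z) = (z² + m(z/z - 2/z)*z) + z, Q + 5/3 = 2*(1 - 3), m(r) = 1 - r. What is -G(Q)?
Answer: -256/9 ≈ -28.444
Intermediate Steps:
Q = -17/3 (Q = -5/3 + 2*(1 - 3) = -5/3 + 2*(-2) = -5/3 - 4 = -17/3 ≈ -5.6667)
G(z) = 2 + z + z² (G(z) = (z² + (1 - (z/z - 2/z))*z) + z = (z² + (1 - (1 - 2/z))*z) + z = (z² + (1 + (-1 + 2/z))*z) + z = (z² + (2/z)*z) + z = (z² + 2) + z = (2 + z²) + z = 2 + z + z²)
-G(Q) = -(2 - 17/3 + (-17/3)²) = -(2 - 17/3 + 289/9) = -1*256/9 = -256/9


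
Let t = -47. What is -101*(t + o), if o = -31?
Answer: 7878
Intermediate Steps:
-101*(t + o) = -101*(-47 - 31) = -101*(-78) = 7878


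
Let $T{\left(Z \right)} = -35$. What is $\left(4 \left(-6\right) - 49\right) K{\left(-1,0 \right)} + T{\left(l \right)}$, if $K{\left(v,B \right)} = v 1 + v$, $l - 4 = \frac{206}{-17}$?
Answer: $111$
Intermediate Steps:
$l = - \frac{138}{17}$ ($l = 4 + \frac{206}{-17} = 4 + 206 \left(- \frac{1}{17}\right) = 4 - \frac{206}{17} = - \frac{138}{17} \approx -8.1176$)
$K{\left(v,B \right)} = 2 v$ ($K{\left(v,B \right)} = v + v = 2 v$)
$\left(4 \left(-6\right) - 49\right) K{\left(-1,0 \right)} + T{\left(l \right)} = \left(4 \left(-6\right) - 49\right) 2 \left(-1\right) - 35 = \left(-24 - 49\right) \left(-2\right) - 35 = \left(-73\right) \left(-2\right) - 35 = 146 - 35 = 111$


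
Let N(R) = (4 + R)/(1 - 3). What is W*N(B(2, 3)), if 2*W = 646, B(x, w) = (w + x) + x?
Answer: -3553/2 ≈ -1776.5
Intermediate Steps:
B(x, w) = w + 2*x
W = 323 (W = (½)*646 = 323)
N(R) = -2 - R/2 (N(R) = (4 + R)/(-2) = (4 + R)*(-½) = -2 - R/2)
W*N(B(2, 3)) = 323*(-2 - (3 + 2*2)/2) = 323*(-2 - (3 + 4)/2) = 323*(-2 - ½*7) = 323*(-2 - 7/2) = 323*(-11/2) = -3553/2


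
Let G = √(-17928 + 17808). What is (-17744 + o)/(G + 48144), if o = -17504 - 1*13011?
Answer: -96807554/96576869 + 48259*I*√30/1158922428 ≈ -1.0024 + 0.00022808*I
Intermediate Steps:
o = -30515 (o = -17504 - 13011 = -30515)
G = 2*I*√30 (G = √(-120) = 2*I*√30 ≈ 10.954*I)
(-17744 + o)/(G + 48144) = (-17744 - 30515)/(2*I*√30 + 48144) = -48259/(48144 + 2*I*√30)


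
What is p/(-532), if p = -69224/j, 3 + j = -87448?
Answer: -17306/11630983 ≈ -0.0014879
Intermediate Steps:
j = -87451 (j = -3 - 87448 = -87451)
p = 69224/87451 (p = -69224/(-87451) = -69224*(-1/87451) = 69224/87451 ≈ 0.79157)
p/(-532) = (69224/87451)/(-532) = (69224/87451)*(-1/532) = -17306/11630983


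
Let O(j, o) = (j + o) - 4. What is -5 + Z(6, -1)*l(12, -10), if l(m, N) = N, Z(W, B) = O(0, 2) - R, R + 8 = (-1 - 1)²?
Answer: -25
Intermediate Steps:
O(j, o) = -4 + j + o
R = -4 (R = -8 + (-1 - 1)² = -8 + (-2)² = -8 + 4 = -4)
Z(W, B) = 2 (Z(W, B) = (-4 + 0 + 2) - 1*(-4) = -2 + 4 = 2)
-5 + Z(6, -1)*l(12, -10) = -5 + 2*(-10) = -5 - 20 = -25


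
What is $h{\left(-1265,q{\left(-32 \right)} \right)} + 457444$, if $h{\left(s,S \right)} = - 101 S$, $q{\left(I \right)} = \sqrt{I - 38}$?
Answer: $457444 - 101 i \sqrt{70} \approx 4.5744 \cdot 10^{5} - 845.03 i$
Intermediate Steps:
$q{\left(I \right)} = \sqrt{-38 + I}$
$h{\left(-1265,q{\left(-32 \right)} \right)} + 457444 = - 101 \sqrt{-38 - 32} + 457444 = - 101 \sqrt{-70} + 457444 = - 101 i \sqrt{70} + 457444 = 457444 - 101 i \sqrt{70}$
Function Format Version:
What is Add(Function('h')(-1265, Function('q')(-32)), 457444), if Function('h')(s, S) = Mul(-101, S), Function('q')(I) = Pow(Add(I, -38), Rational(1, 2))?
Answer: Add(457444, Mul(-101, I, Pow(70, Rational(1, 2)))) ≈ Add(4.5744e+5, Mul(-845.03, I))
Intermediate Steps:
Function('q')(I) = Pow(Add(-38, I), Rational(1, 2))
Add(Function('h')(-1265, Function('q')(-32)), 457444) = Add(Mul(-101, Pow(Add(-38, -32), Rational(1, 2))), 457444) = Add(Mul(-101, Pow(-70, Rational(1, 2))), 457444) = Add(Mul(-101, Mul(I, Pow(70, Rational(1, 2)))), 457444) = Add(Mul(-101, I, Pow(70, Rational(1, 2))), 457444) = Add(457444, Mul(-101, I, Pow(70, Rational(1, 2))))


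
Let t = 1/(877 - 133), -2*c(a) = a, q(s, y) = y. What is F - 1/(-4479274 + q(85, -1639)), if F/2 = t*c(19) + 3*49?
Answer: 980051849365/3333799272 ≈ 293.97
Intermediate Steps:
c(a) = -a/2
t = 1/744 ≈ 0.0013441
F = 218717/744 (F = 2*((-½*19)/744 + 3*49) = 2*((1/744)*(-19/2) + 147) = 2*(-19/1488 + 147) = 2*(218717/1488) = 218717/744 ≈ 293.97)
F - 1/(-4479274 + q(85, -1639)) = 218717/744 - 1/(-4479274 - 1639) = 218717/744 - 1/(-4480913) = 218717/744 - 1*(-1/4480913) = 218717/744 + 1/4480913 = 980051849365/3333799272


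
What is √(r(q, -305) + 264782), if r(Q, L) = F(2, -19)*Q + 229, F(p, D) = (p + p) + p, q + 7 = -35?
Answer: √264759 ≈ 514.55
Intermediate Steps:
q = -42 (q = -7 - 35 = -42)
F(p, D) = 3*p (F(p, D) = 2*p + p = 3*p)
r(Q, L) = 229 + 6*Q (r(Q, L) = (3*2)*Q + 229 = 6*Q + 229 = 229 + 6*Q)
√(r(q, -305) + 264782) = √((229 + 6*(-42)) + 264782) = √((229 - 252) + 264782) = √(-23 + 264782) = √264759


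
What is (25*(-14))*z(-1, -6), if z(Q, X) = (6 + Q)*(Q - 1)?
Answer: 3500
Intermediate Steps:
z(Q, X) = (-1 + Q)*(6 + Q) (z(Q, X) = (6 + Q)*(-1 + Q) = (-1 + Q)*(6 + Q))
(25*(-14))*z(-1, -6) = (25*(-14))*(-6 + (-1)**2 + 5*(-1)) = -350*(-6 + 1 - 5) = -350*(-10) = 3500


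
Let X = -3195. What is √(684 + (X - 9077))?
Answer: 2*I*√2897 ≈ 107.65*I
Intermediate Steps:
√(684 + (X - 9077)) = √(684 + (-3195 - 9077)) = √(684 - 12272) = √(-11588) = 2*I*√2897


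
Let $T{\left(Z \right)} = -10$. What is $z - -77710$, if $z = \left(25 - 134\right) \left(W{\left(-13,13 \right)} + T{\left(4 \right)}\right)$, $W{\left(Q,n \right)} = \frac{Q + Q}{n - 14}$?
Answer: $75966$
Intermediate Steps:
$W{\left(Q,n \right)} = \frac{2 Q}{-14 + n}$
$z = -1744$ ($z = \left(25 - 134\right) \left(2 \left(-13\right) \frac{1}{-14 + 13} - 10\right) = - 109 \left(2 \left(-13\right) \frac{1}{-1} - 10\right) = - 109 \left(2 \left(-13\right) \left(-1\right) - 10\right) = - 109 \left(26 - 10\right) = \left(-109\right) 16 = -1744$)
$z - -77710 = -1744 - -77710 = -1744 + 77710 = 75966$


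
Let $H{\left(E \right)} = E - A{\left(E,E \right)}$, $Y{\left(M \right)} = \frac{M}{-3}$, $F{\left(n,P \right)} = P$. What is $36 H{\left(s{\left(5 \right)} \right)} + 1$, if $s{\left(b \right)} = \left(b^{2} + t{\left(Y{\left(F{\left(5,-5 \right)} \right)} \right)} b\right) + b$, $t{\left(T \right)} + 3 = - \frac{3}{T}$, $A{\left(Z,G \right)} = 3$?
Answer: $109$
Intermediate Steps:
$Y{\left(M \right)} = - \frac{M}{3}$ ($Y{\left(M \right)} = M \left(- \frac{1}{3}\right) = - \frac{M}{3}$)
$t{\left(T \right)} = -3 - \frac{3}{T}$
$s{\left(b \right)} = b^{2} - \frac{19 b}{5}$ ($s{\left(b \right)} = \left(b^{2} + \left(-3 - \frac{3}{\left(- \frac{1}{3}\right) \left(-5\right)}\right) b\right) + b = \left(b^{2} + \left(-3 - \frac{3}{\frac{5}{3}}\right) b\right) + b = \left(b^{2} + \left(-3 - \frac{9}{5}\right) b\right) + b = \left(b^{2} - \frac{24 b}{5}\right) + b = b^{2} - \frac{19 b}{5}$)
$H{\left(E \right)} = -3 + E$ ($H{\left(E \right)} = E - 3 = -3 + E$)
$36 H{\left(s{\left(5 \right)} \right)} + 1 = 36 \left(-3 + \frac{1}{5} \cdot 5 \left(-19 + 5 \cdot 5\right)\right) + 1 = 36 \left(-3 + \frac{1}{5} \cdot 5 \left(-19 + 25\right)\right) + 1 = 36 \left(-3 + \frac{1}{5} \cdot 5 \cdot 6\right) + 1 = 36 \left(-3 + 6\right) + 1 = 36 \cdot 3 + 1 = 108 + 1 = 109$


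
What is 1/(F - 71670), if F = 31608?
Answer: -1/40062 ≈ -2.4961e-5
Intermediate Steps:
1/(F - 71670) = 1/(31608 - 71670) = 1/(-40062) = -1/40062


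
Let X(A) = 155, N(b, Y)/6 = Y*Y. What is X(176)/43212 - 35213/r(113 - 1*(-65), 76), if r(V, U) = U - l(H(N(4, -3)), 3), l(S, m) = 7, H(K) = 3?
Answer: -22052369/43212 ≈ -510.33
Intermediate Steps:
N(b, Y) = 6*Y**2 (N(b, Y) = 6*(Y*Y) = 6*Y**2)
r(V, U) = -7 + U (r(V, U) = U - 1*7 = U - 7 = -7 + U)
X(176)/43212 - 35213/r(113 - 1*(-65), 76) = 155/43212 - 35213/(-7 + 76) = 155*(1/43212) - 35213/69 = 155/43212 - 35213*1/69 = 155/43212 - 1531/3 = -22052369/43212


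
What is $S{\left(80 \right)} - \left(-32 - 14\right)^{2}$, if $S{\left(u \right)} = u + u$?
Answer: $-1956$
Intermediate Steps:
$S{\left(u \right)} = 2 u$
$S{\left(80 \right)} - \left(-32 - 14\right)^{2} = 2 \cdot 80 - \left(-32 - 14\right)^{2} = 160 - \left(-46\right)^{2} = 160 - 2116 = -1956$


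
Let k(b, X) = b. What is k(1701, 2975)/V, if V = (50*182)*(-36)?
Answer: -27/5200 ≈ -0.0051923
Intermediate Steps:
V = -327600 (V = 9100*(-36) = -327600)
k(1701, 2975)/V = 1701/(-327600) = 1701*(-1/327600) = -27/5200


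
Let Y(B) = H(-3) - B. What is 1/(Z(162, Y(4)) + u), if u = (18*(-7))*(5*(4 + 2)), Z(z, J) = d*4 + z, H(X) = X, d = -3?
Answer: -1/3630 ≈ -0.00027548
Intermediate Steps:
Y(B) = -3 - B
Z(z, J) = -12 + z (Z(z, J) = -3*4 + z = -12 + z)
u = -3780 (u = -630*6 = -126*30 = -3780)
1/(Z(162, Y(4)) + u) = 1/((-12 + 162) - 3780) = 1/(150 - 3780) = 1/(-3630) = -1/3630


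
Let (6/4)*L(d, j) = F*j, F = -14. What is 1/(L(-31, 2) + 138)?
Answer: 3/358 ≈ 0.0083799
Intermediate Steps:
L(d, j) = -28*j/3 (L(d, j) = 2*(-14*j)/3 = -28*j/3)
1/(L(-31, 2) + 138) = 1/(-28/3*2 + 138) = 1/(-56/3 + 138) = 1/(358/3) = 3/358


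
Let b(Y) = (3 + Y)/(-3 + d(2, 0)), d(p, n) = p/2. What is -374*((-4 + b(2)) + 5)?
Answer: 561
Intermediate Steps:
d(p, n) = p/2 (d(p, n) = p*(½) = p/2)
b(Y) = -3/2 - Y/2 (b(Y) = (3 + Y)/(-3 + (½)*2) = (3 + Y)/(-3 + 1) = (3 + Y)/(-2) = (3 + Y)*(-½) = -3/2 - Y/2)
-374*((-4 + b(2)) + 5) = -374*((-4 + (-3/2 - ½*2)) + 5) = -374*((-4 + (-3/2 - 1)) + 5) = -374*((-4 - 5/2) + 5) = -374*(-13/2 + 5) = -374*(-3/2) = 561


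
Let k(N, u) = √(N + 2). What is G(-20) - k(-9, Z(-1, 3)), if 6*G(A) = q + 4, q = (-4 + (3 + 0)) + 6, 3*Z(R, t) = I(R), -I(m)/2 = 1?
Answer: 3/2 - I*√7 ≈ 1.5 - 2.6458*I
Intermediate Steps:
I(m) = -2 (I(m) = -2*1 = -2)
Z(R, t) = -⅔ (Z(R, t) = (⅓)*(-2) = -⅔)
k(N, u) = √(2 + N)
q = 5 (q = (-4 + 3) + 6 = -1 + 6 = 5)
G(A) = 3/2 (G(A) = (5 + 4)/6 = (⅙)*9 = 3/2)
G(-20) - k(-9, Z(-1, 3)) = 3/2 - √(2 - 9) = 3/2 - √(-7) = 3/2 - I*√7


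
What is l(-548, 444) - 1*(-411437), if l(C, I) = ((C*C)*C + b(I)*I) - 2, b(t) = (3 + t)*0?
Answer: -164155157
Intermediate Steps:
b(t) = 0
l(C, I) = -2 + C**3 (l(C, I) = ((C*C)*C + 0*I) - 2 = (C**2*C + 0) - 2 = (C**3 + 0) - 2 = C**3 - 2 = -2 + C**3)
l(-548, 444) - 1*(-411437) = (-2 + (-548)**3) - 1*(-411437) = (-2 - 164566592) + 411437 = -164566594 + 411437 = -164155157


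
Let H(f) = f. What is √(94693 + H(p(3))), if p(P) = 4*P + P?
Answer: 2*√23677 ≈ 307.75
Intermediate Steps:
p(P) = 5*P
√(94693 + H(p(3))) = √(94693 + 5*3) = √(94693 + 15) = √94708 = 2*√23677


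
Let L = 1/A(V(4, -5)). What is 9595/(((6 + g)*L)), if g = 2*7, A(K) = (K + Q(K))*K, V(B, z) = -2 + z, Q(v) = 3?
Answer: 13433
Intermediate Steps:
A(K) = K*(3 + K) (A(K) = (K + 3)*K = (3 + K)*K = K*(3 + K))
g = 14
L = 1/28 (L = 1/((-2 - 5)*(3 + (-2 - 5))) = 1/(-7*(3 - 7)) = 1/(-7*(-4)) = 1/28 ≈ 0.035714)
9595/(((6 + g)*L)) = 9595/(((6 + 14)*(1/28))) = 9595/((20*(1/28))) = 9595/(5/7) = 9595*(7/5) = 13433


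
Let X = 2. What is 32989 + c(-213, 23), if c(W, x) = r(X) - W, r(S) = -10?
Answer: 33192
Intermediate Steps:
c(W, x) = -10 - W
32989 + c(-213, 23) = 32989 + (-10 - 1*(-213)) = 32989 + (-10 + 213) = 32989 + 203 = 33192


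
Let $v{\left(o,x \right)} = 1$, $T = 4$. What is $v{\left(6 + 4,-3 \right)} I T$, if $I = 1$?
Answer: $4$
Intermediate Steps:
$v{\left(6 + 4,-3 \right)} I T = 1 \cdot 1 \cdot 4 = 1 \cdot 4 = 4$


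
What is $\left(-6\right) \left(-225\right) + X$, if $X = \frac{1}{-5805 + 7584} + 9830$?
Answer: $\frac{19889221}{1779} \approx 11180.0$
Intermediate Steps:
$X = \frac{17487571}{1779}$ ($X = \frac{1}{1779} + 9830 = \frac{17487571}{1779} \approx 9830.0$)
$\left(-6\right) \left(-225\right) + X = \left(-6\right) \left(-225\right) + \frac{17487571}{1779} = 1350 + \frac{17487571}{1779} = \frac{19889221}{1779}$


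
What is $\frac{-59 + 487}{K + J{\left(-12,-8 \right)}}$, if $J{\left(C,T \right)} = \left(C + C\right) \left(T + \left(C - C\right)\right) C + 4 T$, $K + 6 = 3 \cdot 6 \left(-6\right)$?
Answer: $- \frac{214}{1225} \approx -0.17469$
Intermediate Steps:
$K = -114$ ($K = -6 + 3 \cdot 6 \left(-6\right) = -6 + 18 \left(-6\right) = -6 - 108 = -114$)
$J{\left(C,T \right)} = 4 T + 2 T C^{2}$ ($J{\left(C,T \right)} = 2 C \left(T + 0\right) C + 4 T = 2 C T C + 4 T = 2 T C^{2} + 4 T = 4 T + 2 T C^{2}$)
$\frac{-59 + 487}{K + J{\left(-12,-8 \right)}} = \frac{-59 + 487}{-114 + 2 \left(-8\right) \left(2 + \left(-12\right)^{2}\right)} = \frac{428}{-114 + 2 \left(-8\right) \left(2 + 144\right)} = \frac{428}{-114 + 2 \left(-8\right) 146} = \frac{428}{-114 - 2336} = \frac{428}{-2450} = 428 \left(- \frac{1}{2450}\right) = - \frac{214}{1225}$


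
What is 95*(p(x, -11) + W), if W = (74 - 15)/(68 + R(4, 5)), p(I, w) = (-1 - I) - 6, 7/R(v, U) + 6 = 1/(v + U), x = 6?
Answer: -4076070/3541 ≈ -1151.1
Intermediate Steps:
R(v, U) = 7/(-6 + 1/(U + v)) (R(v, U) = 7/(-6 + 1/(v + U)) = 7/(-6 + 1/(U + v)))
p(I, w) = -7 - I
W = 3127/3541 (W = (74 - 15)/(68 + 7*(-1*5 - 1*4)/(-1 + 6*5 + 6*4)) = 59/(68 + 7*(-5 - 4)/(-1 + 30 + 24)) = 59/(68 + 7*(-9)/53) = 59/(68 + 7*(1/53)*(-9)) = 59/(68 - 63/53) = 59/(3541/53) = 59*(53/3541) = 3127/3541 ≈ 0.88308)
95*(p(x, -11) + W) = 95*((-7 - 1*6) + 3127/3541) = 95*((-7 - 6) + 3127/3541) = 95*(-13 + 3127/3541) = 95*(-42906/3541) = -4076070/3541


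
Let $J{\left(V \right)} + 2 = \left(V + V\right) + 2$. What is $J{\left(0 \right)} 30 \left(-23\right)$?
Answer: $0$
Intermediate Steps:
$J{\left(V \right)} = 2 V$ ($J{\left(V \right)} = -2 + \left(\left(V + V\right) + 2\right) = -2 + \left(2 V + 2\right) = -2 + \left(2 + 2 V\right) = 2 V$)
$J{\left(0 \right)} 30 \left(-23\right) = 2 \cdot 0 \cdot 30 \left(-23\right) = 0 \cdot 30 \left(-23\right) = 0 \left(-23\right) = 0$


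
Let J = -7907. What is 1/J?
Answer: -1/7907 ≈ -0.00012647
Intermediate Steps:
1/J = 1/(-7907) = -1/7907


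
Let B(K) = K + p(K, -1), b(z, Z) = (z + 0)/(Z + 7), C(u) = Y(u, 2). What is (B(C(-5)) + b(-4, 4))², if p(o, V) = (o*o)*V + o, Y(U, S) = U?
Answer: 151321/121 ≈ 1250.6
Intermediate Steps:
p(o, V) = o + V*o² (p(o, V) = o²*V + o = V*o² + o = o + V*o²)
C(u) = u
b(z, Z) = z/(7 + Z)
B(K) = K + K*(1 - K)
(B(C(-5)) + b(-4, 4))² = (-5*(2 - 1*(-5)) - 4/(7 + 4))² = (-5*(2 + 5) - 4/11)² = (-5*7 - 4*1/11)² = (-35 - 4/11)² = (-389/11)² = 151321/121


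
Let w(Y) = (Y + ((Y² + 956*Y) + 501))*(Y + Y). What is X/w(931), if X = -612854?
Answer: -27857/148810109 ≈ -0.00018720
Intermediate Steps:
w(Y) = 2*Y*(501 + Y² + 957*Y) (w(Y) = (Y + (501 + Y² + 956*Y))*(2*Y) = (501 + Y² + 957*Y)*(2*Y) = 2*Y*(501 + Y² + 957*Y))
X/w(931) = -612854*1/(1862*(501 + 931² + 957*931)) = -612854*1/(1862*(501 + 866761 + 890967)) = -612854/(2*931*1758229) = -612854/3273822398 = -612854*1/3273822398 = -27857/148810109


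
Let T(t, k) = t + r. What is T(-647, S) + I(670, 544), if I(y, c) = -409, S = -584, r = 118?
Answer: -938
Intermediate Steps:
T(t, k) = 118 + t (T(t, k) = t + 118 = 118 + t)
T(-647, S) + I(670, 544) = (118 - 647) - 409 = -529 - 409 = -938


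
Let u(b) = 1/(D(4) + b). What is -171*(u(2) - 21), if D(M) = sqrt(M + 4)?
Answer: 7353/2 - 171*sqrt(2)/2 ≈ 3555.6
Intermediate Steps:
D(M) = sqrt(4 + M)
u(b) = 1/(b + 2*sqrt(2)) (u(b) = 1/(sqrt(4 + 4) + b) = 1/(sqrt(8) + b) = 1/(2*sqrt(2) + b) = 1/(b + 2*sqrt(2)))
-171*(u(2) - 21) = -171*(1/(2 + 2*sqrt(2)) - 21) = -171*(-21 + 1/(2 + 2*sqrt(2))) = 3591 - 171/(2 + 2*sqrt(2))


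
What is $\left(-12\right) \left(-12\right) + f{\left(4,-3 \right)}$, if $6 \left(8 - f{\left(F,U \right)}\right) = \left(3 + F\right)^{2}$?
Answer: $\frac{863}{6} \approx 143.83$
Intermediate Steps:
$f{\left(F,U \right)} = 8 - \frac{\left(3 + F\right)^{2}}{6}$
$\left(-12\right) \left(-12\right) + f{\left(4,-3 \right)} = \left(-12\right) \left(-12\right) + \left(8 - \frac{\left(3 + 4\right)^{2}}{6}\right) = 144 + \left(8 - \frac{7^{2}}{6}\right) = 144 + \left(8 - \frac{49}{6}\right) = 144 - \frac{1}{6} = \frac{863}{6}$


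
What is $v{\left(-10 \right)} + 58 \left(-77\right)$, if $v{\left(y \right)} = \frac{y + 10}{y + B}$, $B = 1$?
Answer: $-4466$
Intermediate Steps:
$v{\left(y \right)} = \frac{10 + y}{1 + y}$ ($v{\left(y \right)} = \frac{y + 10}{y + 1} = \frac{10 + y}{1 + y}$)
$v{\left(-10 \right)} + 58 \left(-77\right) = \frac{10 - 10}{1 - 10} + 58 \left(-77\right) = \frac{1}{-9} \cdot 0 - 4466 = \left(- \frac{1}{9}\right) 0 - 4466 = 0 - 4466 = -4466$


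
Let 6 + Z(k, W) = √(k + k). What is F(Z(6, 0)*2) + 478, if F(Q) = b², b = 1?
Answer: 479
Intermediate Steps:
Z(k, W) = -6 + √2*√k (Z(k, W) = -6 + √(k + k) = -6 + √(2*k) = -6 + √2*√k)
F(Q) = 1 (F(Q) = 1² = 1)
F(Z(6, 0)*2) + 478 = 1 + 478 = 479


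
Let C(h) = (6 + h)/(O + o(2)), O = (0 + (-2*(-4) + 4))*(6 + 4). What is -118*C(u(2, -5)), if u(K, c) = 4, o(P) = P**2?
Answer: -295/31 ≈ -9.5161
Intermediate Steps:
O = 120 (O = (0 + (8 + 4))*10 = (0 + 12)*10 = 12*10 = 120)
C(h) = 3/62 + h/124 (C(h) = (6 + h)/(120 + 2**2) = (6 + h)/(120 + 4) = (6 + h)/124 = (6 + h)*(1/124) = 3/62 + h/124)
-118*C(u(2, -5)) = -118*(3/62 + (1/124)*4) = -118*(3/62 + 1/31) = -118*5/62 = -295/31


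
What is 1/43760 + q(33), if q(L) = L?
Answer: 1444081/43760 ≈ 33.000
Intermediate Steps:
1/43760 + q(33) = 1/43760 + 33 = 1444081/43760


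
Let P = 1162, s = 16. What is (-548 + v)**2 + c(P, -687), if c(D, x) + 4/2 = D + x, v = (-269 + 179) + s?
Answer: 387357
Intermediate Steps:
v = -74 (v = (-269 + 179) + 16 = -90 + 16 = -74)
c(D, x) = -2 + D + x (c(D, x) = -2 + (D + x) = -2 + D + x)
(-548 + v)**2 + c(P, -687) = (-548 - 74)**2 + (-2 + 1162 - 687) = (-622)**2 + 473 = 386884 + 473 = 387357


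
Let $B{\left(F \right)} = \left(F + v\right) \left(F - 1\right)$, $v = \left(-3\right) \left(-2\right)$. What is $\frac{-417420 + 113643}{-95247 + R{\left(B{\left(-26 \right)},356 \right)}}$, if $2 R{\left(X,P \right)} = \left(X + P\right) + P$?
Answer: $\frac{303777}{94621} \approx 3.2105$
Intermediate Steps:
$v = 6$
$B{\left(F \right)} = \left(-1 + F\right) \left(6 + F\right)$ ($B{\left(F \right)} = \left(F + 6\right) \left(F - 1\right) = \left(6 + F\right) \left(-1 + F\right) = \left(-1 + F\right) \left(6 + F\right)$)
$R{\left(X,P \right)} = P + \frac{X}{2}$ ($R{\left(X,P \right)} = \frac{\left(X + P\right) + P}{2} = \frac{\left(P + X\right) + P}{2} = \frac{X + 2 P}{2} = P + \frac{X}{2}$)
$\frac{-417420 + 113643}{-95247 + R{\left(B{\left(-26 \right)},356 \right)}} = \frac{-417420 + 113643}{-95247 + \left(356 + \frac{-6 + \left(-26\right)^{2} + 5 \left(-26\right)}{2}\right)} = - \frac{303777}{-95247 + \left(356 + \frac{-6 + 676 - 130}{2}\right)} = - \frac{303777}{-95247 + \left(356 + \frac{1}{2} \cdot 540\right)} = - \frac{303777}{-95247 + \left(356 + 270\right)} = - \frac{303777}{-95247 + 626} = - \frac{303777}{-94621} = \left(-303777\right) \left(- \frac{1}{94621}\right) = \frac{303777}{94621}$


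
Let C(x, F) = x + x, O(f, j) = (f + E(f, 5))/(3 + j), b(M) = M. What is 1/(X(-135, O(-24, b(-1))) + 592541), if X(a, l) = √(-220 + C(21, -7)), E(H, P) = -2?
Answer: 592541/351104836859 - I*√178/351104836859 ≈ 1.6876e-6 - 3.7999e-11*I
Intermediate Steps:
O(f, j) = (-2 + f)/(3 + j) (O(f, j) = (f - 2)/(3 + j) = (-2 + f)/(3 + j))
C(x, F) = 2*x
X(a, l) = I*√178 (X(a, l) = √(-220 + 2*21) = √(-220 + 42) = √(-178) = I*√178)
1/(X(-135, O(-24, b(-1))) + 592541) = 1/(I*√178 + 592541) = 1/(592541 + I*√178)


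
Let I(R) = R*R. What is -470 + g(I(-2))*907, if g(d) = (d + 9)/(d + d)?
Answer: 8031/8 ≈ 1003.9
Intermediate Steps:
I(R) = R**2
g(d) = (9 + d)/(2*d) (g(d) = (9 + d)/((2*d)) = (9 + d)*(1/(2*d)) = (9 + d)/(2*d))
-470 + g(I(-2))*907 = -470 + ((9 + (-2)**2)/(2*((-2)**2)))*907 = -470 + ((1/2)*(9 + 4)/4)*907 = -470 + ((1/2)*(1/4)*13)*907 = -470 + (13/8)*907 = -470 + 11791/8 = 8031/8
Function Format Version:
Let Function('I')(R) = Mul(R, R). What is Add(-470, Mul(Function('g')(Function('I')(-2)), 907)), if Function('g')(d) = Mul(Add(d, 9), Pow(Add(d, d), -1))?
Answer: Rational(8031, 8) ≈ 1003.9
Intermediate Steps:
Function('I')(R) = Pow(R, 2)
Function('g')(d) = Mul(Rational(1, 2), Pow(d, -1), Add(9, d)) (Function('g')(d) = Mul(Add(9, d), Pow(Mul(2, d), -1)) = Mul(Add(9, d), Mul(Rational(1, 2), Pow(d, -1))) = Mul(Rational(1, 2), Pow(d, -1), Add(9, d)))
Add(-470, Mul(Function('g')(Function('I')(-2)), 907)) = Add(-470, Mul(Mul(Rational(1, 2), Pow(Pow(-2, 2), -1), Add(9, Pow(-2, 2))), 907)) = Add(-470, Mul(Mul(Rational(1, 2), Pow(4, -1), Add(9, 4)), 907)) = Add(-470, Mul(Mul(Rational(1, 2), Rational(1, 4), 13), 907)) = Add(-470, Mul(Rational(13, 8), 907)) = Add(-470, Rational(11791, 8)) = Rational(8031, 8)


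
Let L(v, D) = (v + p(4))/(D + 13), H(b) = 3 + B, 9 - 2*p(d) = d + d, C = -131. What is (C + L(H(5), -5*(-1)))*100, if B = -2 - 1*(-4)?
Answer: -117625/9 ≈ -13069.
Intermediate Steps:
B = 2 (B = -2 + 4 = 2)
p(d) = 9/2 - d (p(d) = 9/2 - (d + d)/2 = 9/2 - d)
H(b) = 5 (H(b) = 3 + 2 = 5)
L(v, D) = (½ + v)/(13 + D) (L(v, D) = (v + (9/2 - 1*4))/(D + 13) = (v + (9/2 - 4))/(13 + D) = (v + ½)/(13 + D) = (½ + v)/(13 + D))
(C + L(H(5), -5*(-1)))*100 = (-131 + (½ + 5)/(13 - 5*(-1)))*100 = (-131 + (11/2)/(13 + 5))*100 = (-131 + (11/2)/18)*100 = (-131 + (1/18)*(11/2))*100 = (-131 + 11/36)*100 = -4705/36*100 = -117625/9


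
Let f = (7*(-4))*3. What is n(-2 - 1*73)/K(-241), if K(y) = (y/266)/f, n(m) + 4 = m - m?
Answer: -89376/241 ≈ -370.85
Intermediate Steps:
f = -84 (f = -28*3 = -84)
n(m) = -4 (n(m) = -4 + (m - m) = -4 + 0 = -4)
K(y) = -y/22344 (K(y) = (y/266)/(-84) = (y*(1/266))*(-1/84) = (y/266)*(-1/84) = -y/22344)
n(-2 - 1*73)/K(-241) = -4/((-1/22344*(-241))) = -4/241/22344 = -4*22344/241 = -89376/241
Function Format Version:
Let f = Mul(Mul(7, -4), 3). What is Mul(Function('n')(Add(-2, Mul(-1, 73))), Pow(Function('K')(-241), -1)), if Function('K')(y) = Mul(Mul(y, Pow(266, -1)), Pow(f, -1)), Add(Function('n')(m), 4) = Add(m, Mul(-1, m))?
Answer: Rational(-89376, 241) ≈ -370.85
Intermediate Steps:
f = -84 (f = Mul(-28, 3) = -84)
Function('n')(m) = -4 (Function('n')(m) = Add(-4, Add(m, Mul(-1, m))) = Add(-4, 0) = -4)
Function('K')(y) = Mul(Rational(-1, 22344), y) (Function('K')(y) = Mul(Mul(y, Pow(266, -1)), Pow(-84, -1)) = Mul(Mul(y, Rational(1, 266)), Rational(-1, 84)) = Mul(Mul(Rational(1, 266), y), Rational(-1, 84)) = Mul(Rational(-1, 22344), y))
Mul(Function('n')(Add(-2, Mul(-1, 73))), Pow(Function('K')(-241), -1)) = Mul(-4, Pow(Mul(Rational(-1, 22344), -241), -1)) = Mul(-4, Pow(Rational(241, 22344), -1)) = Mul(-4, Rational(22344, 241)) = Rational(-89376, 241)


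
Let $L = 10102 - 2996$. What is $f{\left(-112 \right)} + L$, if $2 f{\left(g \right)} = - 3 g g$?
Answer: $-11710$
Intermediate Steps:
$L = 7106$ ($L = 10102 - 2996 = 7106$)
$f{\left(g \right)} = - \frac{3 g^{2}}{2}$ ($f{\left(g \right)} = \frac{- 3 g g}{2} = \frac{\left(-3\right) g^{2}}{2} = - \frac{3 g^{2}}{2}$)
$f{\left(-112 \right)} + L = - \frac{3 \left(-112\right)^{2}}{2} + 7106 = \left(- \frac{3}{2}\right) 12544 + 7106 = -18816 + 7106 = -11710$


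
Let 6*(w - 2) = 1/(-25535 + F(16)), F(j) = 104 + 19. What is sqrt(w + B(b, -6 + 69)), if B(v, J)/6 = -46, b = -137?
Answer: I*sqrt(1592468226822)/76236 ≈ 16.553*I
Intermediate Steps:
B(v, J) = -276 (B(v, J) = 6*(-46) = -276)
F(j) = 123
w = 304943/152472 (w = 2 + 1/(6*(-25535 + 123)) = 2 + (1/6)/(-25412) = 2 + (1/6)*(-1/25412) = 2 - 1/152472 = 304943/152472 ≈ 2.0000)
sqrt(w + B(b, -6 + 69)) = sqrt(304943/152472 - 276) = sqrt(-41777329/152472) = I*sqrt(1592468226822)/76236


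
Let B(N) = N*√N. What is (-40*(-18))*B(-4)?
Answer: -5760*I ≈ -5760.0*I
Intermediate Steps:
B(N) = N^(3/2)
(-40*(-18))*B(-4) = (-40*(-18))*(-4)^(3/2) = 720*(-8*I) = -5760*I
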